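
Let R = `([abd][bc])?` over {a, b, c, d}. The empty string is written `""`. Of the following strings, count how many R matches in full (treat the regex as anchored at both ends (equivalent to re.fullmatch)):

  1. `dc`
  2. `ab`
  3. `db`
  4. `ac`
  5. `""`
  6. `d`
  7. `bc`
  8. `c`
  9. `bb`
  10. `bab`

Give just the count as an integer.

1 → match
2 → match
3 → match
4 → match
5 → match
6 → no match
7 → match
8 → no match
9 → match
10 → no match
Total matched: 7

7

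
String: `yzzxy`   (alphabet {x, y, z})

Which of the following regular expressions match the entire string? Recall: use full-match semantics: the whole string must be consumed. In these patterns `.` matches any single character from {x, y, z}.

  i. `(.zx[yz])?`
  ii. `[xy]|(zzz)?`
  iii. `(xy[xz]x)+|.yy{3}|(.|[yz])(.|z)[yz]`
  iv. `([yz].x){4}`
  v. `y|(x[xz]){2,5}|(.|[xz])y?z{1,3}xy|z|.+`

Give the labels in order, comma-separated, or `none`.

i → no match
ii → no match
iii → no match
iv → no match — must end with `x`
v → match

v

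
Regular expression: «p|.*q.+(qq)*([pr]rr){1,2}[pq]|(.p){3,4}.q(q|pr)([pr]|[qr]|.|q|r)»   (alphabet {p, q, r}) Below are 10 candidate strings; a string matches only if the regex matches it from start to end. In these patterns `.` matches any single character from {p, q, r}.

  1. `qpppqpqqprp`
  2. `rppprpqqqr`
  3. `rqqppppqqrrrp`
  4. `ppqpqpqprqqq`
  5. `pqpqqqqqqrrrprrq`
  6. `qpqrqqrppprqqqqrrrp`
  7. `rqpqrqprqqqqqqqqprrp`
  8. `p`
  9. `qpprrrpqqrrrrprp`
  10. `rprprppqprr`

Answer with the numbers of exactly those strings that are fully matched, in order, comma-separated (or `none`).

1, 2, 3, 4, 5, 6, 7, 8, 10

1. `qpppqpqqprp` → match
2. `rppprpqqqr` → match
3 → match
4. `ppqpqpqprqqq` → match
5 → match
6 → match
7 → match
8. `p` → match
9 → no match
10. `rprprppqprr` → match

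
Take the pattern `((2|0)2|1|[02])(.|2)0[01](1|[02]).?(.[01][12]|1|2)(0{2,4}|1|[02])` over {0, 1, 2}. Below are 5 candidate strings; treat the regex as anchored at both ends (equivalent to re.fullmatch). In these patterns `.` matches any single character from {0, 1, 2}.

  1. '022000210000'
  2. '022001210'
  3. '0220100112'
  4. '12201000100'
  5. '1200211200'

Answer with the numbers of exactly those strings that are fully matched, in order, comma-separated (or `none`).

1, 2, 3, 5

1. '022000210000' → match
2. '022001210' → match
3. '0220100112' → match
4. '12201000100' → no match
5. '1200211200' → match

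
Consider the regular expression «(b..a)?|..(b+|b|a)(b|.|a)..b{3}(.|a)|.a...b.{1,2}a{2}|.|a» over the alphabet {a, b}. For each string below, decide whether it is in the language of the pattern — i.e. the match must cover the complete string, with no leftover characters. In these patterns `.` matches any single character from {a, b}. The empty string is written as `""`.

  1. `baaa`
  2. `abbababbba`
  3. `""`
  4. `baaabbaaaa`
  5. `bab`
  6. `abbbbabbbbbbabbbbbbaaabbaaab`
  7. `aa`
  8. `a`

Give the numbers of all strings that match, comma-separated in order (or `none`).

1, 2, 3, 4, 8

1. `baaa` → match
2. `abbababbba` → match
3. `""` → match
4. `baaabbaaaa` → match
5. `bab` → no match
6 → no match
7. `aa` → no match
8. `a` → match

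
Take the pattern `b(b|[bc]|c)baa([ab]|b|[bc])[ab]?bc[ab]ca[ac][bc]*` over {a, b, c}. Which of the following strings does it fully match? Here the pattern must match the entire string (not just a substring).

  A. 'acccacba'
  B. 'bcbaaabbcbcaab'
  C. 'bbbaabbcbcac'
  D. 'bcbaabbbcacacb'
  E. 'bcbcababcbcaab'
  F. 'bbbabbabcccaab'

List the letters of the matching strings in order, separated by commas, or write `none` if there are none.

B, C, D

A → no match — must start with 'b'
B → match
C → match
D → match
E → no match
F → no match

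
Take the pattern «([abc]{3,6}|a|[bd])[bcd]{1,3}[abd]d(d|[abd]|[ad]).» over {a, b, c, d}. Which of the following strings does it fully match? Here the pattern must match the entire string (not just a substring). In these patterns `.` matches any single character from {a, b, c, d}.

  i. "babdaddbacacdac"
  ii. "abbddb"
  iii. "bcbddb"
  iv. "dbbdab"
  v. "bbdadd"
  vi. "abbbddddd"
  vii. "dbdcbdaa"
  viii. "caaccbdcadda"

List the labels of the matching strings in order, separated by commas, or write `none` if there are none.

ii, iii, iv, vi, vii, viii

i → no match
ii. "abbddb" → match
iii. "bcbddb" → match
iv. "dbbdab" → match
v. "bbdadd" → no match
vi. "abbbddddd" → match
vii. "dbdcbdaa" → match
viii. "caaccbdcadda" → match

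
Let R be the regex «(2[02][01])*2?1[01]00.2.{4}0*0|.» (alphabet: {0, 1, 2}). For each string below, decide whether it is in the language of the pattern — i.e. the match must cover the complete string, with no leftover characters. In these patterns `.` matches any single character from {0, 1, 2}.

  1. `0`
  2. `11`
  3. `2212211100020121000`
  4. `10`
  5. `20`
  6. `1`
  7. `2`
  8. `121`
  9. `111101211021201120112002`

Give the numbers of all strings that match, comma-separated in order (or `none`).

1, 3, 6, 7

1 → match
2 → no match
3 → match
4 → no match
5 → no match
6 → match
7 → match
8 → no match
9 → no match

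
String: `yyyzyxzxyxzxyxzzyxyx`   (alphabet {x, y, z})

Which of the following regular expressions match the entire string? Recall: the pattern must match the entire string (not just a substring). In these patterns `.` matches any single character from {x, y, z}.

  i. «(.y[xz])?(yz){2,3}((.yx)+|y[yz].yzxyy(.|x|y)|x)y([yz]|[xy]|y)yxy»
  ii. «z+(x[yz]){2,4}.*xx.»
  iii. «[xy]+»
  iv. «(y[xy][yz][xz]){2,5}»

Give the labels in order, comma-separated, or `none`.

i → no match — must end with `yxy`
ii → no match — must start with `z`
iii → no match
iv → match

iv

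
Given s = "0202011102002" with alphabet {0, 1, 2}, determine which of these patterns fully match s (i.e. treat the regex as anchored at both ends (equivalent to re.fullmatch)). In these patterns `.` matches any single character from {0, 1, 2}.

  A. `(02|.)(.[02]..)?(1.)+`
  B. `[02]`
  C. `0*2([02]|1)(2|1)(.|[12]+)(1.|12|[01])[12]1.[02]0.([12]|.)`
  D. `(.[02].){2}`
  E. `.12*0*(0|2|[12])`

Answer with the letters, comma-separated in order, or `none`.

C

A → no match
B → no match
C → match
D → no match
E → no match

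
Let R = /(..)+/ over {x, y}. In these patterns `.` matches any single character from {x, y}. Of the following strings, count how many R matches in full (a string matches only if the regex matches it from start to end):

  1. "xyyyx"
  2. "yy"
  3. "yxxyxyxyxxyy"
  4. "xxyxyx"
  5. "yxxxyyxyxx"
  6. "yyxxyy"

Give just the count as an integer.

5

1 → no match
2 → match
3 → match
4 → match
5 → match
6 → match
Total matched: 5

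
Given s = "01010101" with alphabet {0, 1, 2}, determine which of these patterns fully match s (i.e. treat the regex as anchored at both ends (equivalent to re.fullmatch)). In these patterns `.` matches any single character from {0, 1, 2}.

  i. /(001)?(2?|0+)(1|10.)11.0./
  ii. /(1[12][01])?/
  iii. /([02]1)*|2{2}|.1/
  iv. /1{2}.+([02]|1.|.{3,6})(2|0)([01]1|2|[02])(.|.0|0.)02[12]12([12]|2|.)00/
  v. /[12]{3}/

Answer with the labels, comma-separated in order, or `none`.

i → no match
ii → no match
iii → match
iv → no match — must start with "1"
v → no match

iii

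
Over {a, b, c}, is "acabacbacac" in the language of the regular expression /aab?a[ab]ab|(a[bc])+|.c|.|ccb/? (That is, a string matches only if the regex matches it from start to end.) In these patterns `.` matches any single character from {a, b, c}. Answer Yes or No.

No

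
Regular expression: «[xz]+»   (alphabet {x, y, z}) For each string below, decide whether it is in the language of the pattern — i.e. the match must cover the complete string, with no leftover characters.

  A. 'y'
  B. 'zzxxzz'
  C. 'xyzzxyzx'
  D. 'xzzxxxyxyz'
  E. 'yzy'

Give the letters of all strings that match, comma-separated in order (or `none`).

B

A → no match
B → match
C → no match
D → no match
E → no match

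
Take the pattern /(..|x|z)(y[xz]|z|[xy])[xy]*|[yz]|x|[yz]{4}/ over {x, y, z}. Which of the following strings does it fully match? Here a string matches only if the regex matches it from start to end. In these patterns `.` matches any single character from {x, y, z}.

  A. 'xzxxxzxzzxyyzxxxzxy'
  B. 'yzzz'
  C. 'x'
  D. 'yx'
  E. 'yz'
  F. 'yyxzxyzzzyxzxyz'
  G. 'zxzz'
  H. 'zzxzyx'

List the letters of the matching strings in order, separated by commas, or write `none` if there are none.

A → no match
B → match
C → match
D → no match
E → no match
F → no match
G → no match
H → no match

B, C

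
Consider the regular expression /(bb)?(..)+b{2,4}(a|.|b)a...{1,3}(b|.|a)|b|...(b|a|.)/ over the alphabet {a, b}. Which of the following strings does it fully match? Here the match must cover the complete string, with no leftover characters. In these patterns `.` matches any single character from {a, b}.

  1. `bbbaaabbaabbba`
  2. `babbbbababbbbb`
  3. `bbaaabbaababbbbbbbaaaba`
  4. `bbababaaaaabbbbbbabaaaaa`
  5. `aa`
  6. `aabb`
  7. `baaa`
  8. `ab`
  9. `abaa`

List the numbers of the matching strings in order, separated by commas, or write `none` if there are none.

1 → match
2 → no match
3 → match
4 → match
5 → no match
6 → match
7 → match
8 → no match
9 → match

1, 3, 4, 6, 7, 9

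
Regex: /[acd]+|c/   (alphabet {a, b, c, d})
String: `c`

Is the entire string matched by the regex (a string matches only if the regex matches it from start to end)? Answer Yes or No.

Yes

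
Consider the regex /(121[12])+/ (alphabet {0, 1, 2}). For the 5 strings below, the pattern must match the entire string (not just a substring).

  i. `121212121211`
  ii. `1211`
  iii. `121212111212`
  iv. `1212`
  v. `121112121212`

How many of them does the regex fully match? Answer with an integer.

5

i → match
ii → match
iii → match
iv → match
v → match
Total matched: 5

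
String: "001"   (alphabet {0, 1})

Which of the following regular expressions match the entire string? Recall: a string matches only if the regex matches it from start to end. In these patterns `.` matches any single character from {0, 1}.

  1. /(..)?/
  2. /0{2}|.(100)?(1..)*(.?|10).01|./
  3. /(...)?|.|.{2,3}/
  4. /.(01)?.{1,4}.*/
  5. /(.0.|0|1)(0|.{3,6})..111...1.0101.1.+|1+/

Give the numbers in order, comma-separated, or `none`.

1 → no match
2 → no match
3 → match
4 → match
5 → no match

3, 4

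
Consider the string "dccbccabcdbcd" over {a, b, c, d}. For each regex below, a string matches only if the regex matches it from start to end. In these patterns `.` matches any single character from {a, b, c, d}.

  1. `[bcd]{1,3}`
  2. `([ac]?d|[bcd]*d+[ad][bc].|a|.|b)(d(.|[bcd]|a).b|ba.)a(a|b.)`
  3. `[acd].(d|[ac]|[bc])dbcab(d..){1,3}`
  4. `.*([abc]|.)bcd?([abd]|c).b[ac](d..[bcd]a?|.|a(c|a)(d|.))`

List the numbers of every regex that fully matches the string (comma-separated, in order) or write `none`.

1 → no match
2 → no match
3 → no match
4 → match

4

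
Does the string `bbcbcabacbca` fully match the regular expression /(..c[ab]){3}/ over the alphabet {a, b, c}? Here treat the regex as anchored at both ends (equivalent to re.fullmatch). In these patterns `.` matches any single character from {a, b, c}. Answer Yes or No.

No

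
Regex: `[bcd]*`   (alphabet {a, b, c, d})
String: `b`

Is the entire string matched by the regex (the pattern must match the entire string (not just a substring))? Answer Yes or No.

Yes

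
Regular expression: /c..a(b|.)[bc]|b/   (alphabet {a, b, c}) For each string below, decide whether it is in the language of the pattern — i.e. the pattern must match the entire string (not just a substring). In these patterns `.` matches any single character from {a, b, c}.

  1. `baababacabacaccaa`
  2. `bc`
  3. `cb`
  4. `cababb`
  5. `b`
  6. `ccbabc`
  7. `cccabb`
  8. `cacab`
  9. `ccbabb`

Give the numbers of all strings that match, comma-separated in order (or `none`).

4, 5, 6, 7, 9

1 → no match
2. `bc` → no match
3. `cb` → no match
4. `cababb` → match
5. `b` → match
6. `ccbabc` → match
7. `cccabb` → match
8. `cacab` → no match
9. `ccbabb` → match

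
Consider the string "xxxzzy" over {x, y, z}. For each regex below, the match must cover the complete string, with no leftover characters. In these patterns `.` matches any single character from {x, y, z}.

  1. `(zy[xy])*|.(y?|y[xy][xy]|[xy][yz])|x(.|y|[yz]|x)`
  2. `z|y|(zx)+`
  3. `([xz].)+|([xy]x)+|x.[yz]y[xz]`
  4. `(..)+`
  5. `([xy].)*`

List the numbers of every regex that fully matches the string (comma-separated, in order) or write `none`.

3, 4

1 → no match
2 → no match
3 → match
4 → match
5 → no match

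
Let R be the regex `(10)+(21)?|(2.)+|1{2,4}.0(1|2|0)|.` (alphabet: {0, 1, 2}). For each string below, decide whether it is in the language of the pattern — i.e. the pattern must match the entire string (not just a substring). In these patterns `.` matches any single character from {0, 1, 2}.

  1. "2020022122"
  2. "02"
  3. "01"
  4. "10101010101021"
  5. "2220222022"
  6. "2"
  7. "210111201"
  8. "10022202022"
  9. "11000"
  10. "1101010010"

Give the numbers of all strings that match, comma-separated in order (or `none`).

1 → no match
2 → no match
3 → no match
4 → match
5 → match
6 → match
7 → no match
8 → no match
9 → match
10 → no match

4, 5, 6, 9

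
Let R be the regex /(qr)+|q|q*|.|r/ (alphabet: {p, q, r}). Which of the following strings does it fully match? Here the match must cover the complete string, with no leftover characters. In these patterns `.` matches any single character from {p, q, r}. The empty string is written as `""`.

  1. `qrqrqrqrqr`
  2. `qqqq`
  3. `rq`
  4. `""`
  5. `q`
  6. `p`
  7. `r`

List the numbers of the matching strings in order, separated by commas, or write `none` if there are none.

1, 2, 4, 5, 6, 7

1 → match
2 → match
3 → no match
4 → match
5 → match
6 → match
7 → match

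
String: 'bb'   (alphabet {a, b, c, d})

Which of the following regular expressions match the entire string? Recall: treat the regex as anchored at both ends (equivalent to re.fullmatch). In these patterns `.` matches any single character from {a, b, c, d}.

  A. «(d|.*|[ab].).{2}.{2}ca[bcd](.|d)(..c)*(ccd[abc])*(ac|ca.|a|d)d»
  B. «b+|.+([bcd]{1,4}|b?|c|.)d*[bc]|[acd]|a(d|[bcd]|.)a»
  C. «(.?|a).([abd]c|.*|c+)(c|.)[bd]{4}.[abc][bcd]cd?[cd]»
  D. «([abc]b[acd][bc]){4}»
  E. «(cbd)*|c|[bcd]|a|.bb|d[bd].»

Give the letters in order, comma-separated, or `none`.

A → no match — must end with 'd'
B → match
C → no match
D → no match
E → no match

B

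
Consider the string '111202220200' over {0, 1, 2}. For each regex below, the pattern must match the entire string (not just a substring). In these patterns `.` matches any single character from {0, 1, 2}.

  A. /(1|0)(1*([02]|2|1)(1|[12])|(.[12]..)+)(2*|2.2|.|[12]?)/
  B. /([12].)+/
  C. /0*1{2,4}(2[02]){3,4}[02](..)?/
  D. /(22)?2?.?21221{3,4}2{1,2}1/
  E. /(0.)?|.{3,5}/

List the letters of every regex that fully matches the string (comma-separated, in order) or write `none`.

A → no match
B → no match
C → match
D → no match — must end with '21'
E → no match

C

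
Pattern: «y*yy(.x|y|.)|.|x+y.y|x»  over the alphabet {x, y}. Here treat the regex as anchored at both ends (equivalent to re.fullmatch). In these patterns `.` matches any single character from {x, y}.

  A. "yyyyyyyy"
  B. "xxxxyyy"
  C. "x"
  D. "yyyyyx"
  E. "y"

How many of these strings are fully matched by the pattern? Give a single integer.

A → match
B → match
C → match
D → match
E → match
Total matched: 5

5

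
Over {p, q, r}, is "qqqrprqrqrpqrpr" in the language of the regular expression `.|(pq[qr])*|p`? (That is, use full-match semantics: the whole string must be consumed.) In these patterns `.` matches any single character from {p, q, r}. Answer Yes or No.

No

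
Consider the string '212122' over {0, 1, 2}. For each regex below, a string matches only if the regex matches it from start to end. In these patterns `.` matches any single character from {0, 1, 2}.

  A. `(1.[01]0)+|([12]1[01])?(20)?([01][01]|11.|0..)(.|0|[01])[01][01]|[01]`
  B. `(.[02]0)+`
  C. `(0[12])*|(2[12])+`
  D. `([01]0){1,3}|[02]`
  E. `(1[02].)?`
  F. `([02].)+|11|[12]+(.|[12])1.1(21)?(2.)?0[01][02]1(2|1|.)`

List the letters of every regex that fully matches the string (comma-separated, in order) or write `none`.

A → no match
B → no match — must end with '0'
C → match
D → no match
E → no match
F → match

C, F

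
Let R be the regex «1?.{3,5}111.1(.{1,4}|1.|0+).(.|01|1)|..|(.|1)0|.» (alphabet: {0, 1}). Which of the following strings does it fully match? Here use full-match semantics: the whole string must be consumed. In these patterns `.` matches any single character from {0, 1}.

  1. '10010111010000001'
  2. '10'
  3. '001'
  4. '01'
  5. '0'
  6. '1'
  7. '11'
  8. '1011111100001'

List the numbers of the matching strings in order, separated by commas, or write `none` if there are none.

1, 2, 4, 5, 6, 7, 8

1 → match
2 → match
3 → no match
4 → match
5 → match
6 → match
7 → match
8 → match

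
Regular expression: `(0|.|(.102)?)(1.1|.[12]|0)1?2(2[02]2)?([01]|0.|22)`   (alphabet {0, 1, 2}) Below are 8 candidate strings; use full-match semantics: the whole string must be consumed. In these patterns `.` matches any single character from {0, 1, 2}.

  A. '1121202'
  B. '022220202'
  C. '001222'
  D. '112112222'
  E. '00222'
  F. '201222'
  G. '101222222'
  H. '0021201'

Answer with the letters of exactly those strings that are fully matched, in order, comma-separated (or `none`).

A, B, C, E, F, G, H

A. '1121202' → match
B. '022220202' → match
C. '001222' → match
D. '112112222' → no match
E. '00222' → match
F. '201222' → match
G. '101222222' → match
H. '0021201' → match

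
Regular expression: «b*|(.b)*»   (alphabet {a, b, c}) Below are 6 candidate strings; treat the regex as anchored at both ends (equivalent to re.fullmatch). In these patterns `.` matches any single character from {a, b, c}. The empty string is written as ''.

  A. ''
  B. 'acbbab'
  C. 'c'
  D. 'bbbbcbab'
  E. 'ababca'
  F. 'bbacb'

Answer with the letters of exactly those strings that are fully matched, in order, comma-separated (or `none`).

A → match
B → no match
C → no match
D → match
E → no match
F → no match

A, D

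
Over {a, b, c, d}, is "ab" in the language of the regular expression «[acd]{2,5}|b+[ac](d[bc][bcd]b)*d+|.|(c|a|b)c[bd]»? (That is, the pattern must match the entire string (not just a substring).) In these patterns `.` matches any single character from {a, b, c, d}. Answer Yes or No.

No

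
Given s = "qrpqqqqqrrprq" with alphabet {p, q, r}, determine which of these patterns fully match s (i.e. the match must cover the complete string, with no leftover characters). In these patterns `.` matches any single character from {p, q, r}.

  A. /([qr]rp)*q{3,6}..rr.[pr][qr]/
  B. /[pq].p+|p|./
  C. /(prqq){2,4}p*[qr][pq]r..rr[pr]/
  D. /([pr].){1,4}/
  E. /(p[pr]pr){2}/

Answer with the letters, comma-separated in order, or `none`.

A

A → match
B → no match
C → no match — must start with "prqq"
D → no match
E → no match — must start with "p"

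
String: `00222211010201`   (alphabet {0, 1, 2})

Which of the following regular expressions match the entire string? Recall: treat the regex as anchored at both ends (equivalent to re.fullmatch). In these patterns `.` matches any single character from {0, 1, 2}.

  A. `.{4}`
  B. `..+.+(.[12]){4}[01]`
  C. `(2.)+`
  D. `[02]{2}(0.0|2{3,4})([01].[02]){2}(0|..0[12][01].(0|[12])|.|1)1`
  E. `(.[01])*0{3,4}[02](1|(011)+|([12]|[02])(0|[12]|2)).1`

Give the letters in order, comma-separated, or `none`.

D

A → no match
B → no match
C → no match — must start with `2`
D → match
E → no match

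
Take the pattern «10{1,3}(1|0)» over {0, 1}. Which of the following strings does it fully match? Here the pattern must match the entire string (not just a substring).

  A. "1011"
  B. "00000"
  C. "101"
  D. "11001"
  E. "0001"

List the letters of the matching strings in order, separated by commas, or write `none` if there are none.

C

A → no match
B → no match — must start with "10"
C → match
D → no match — must start with "10"
E → no match — must start with "10"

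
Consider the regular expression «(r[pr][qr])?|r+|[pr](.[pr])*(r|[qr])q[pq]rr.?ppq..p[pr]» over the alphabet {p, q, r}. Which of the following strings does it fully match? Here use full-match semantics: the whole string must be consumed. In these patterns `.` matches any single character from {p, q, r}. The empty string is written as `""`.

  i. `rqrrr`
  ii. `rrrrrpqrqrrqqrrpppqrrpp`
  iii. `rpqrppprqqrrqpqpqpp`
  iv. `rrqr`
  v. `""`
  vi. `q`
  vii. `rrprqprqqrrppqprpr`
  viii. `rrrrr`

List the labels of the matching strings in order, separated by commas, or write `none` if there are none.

i → no match
ii → no match
iii → no match
iv → no match
v → match
vi → no match
vii → no match
viii → match

v, viii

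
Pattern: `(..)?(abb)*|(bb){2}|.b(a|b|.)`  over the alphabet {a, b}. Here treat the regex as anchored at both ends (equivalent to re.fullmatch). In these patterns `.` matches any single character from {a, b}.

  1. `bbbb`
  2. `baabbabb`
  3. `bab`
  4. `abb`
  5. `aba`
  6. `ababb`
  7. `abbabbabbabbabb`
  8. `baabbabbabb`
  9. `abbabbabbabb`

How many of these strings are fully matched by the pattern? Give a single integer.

1. `bbbb` → match
2. `baabbabb` → match
3. `bab` → no match
4. `abb` → match
5. `aba` → match
6. `ababb` → match
7 → match
8. `baabbabbabb` → match
9. `abbabbabbabb` → match
Total matched: 8

8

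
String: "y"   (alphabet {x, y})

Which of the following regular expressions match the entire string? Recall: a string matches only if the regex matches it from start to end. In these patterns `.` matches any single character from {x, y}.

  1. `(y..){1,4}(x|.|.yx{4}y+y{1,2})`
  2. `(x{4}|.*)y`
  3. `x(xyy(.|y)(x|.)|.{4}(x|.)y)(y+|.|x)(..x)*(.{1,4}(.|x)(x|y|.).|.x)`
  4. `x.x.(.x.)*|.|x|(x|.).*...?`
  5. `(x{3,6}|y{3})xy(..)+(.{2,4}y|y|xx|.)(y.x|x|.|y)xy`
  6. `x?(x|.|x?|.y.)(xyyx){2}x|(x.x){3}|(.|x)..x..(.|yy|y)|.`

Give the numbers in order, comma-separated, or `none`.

1 → no match
2 → match
3 → no match — must start with "x"
4 → match
5 → no match — must end with "xy"
6 → match

2, 4, 6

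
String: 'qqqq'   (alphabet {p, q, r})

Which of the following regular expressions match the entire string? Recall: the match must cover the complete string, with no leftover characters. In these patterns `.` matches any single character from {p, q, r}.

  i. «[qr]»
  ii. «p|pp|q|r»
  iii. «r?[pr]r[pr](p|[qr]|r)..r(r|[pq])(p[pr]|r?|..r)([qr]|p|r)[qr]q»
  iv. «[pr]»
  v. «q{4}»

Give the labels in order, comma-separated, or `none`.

v

i → no match
ii → no match
iii → no match
iv → no match
v → match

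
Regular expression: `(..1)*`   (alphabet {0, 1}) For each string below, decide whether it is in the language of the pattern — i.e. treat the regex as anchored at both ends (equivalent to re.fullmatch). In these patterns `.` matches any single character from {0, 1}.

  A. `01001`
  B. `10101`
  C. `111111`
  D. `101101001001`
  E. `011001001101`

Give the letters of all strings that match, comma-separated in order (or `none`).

C, D, E

A → no match
B → no match
C → match
D → match
E → match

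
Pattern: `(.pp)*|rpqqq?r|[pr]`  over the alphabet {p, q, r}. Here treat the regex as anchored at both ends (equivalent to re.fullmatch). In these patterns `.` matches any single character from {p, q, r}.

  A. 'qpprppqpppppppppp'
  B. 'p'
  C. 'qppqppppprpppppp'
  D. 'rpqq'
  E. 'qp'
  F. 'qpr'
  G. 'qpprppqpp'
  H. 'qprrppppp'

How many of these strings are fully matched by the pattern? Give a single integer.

2

A → no match
B. 'p' → match
C → no match
D. 'rpqq' → no match
E. 'qp' → no match
F. 'qpr' → no match
G. 'qpprppqpp' → match
H. 'qprrppppp' → no match
Total matched: 2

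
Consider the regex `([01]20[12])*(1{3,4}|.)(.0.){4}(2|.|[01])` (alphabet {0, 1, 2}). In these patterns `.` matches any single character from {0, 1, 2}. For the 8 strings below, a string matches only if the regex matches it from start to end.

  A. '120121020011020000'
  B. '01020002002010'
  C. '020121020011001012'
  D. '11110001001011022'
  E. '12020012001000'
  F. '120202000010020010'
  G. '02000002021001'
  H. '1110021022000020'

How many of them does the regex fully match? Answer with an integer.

A → match
B → match
C → match
D → match
E → match
F → match
G → match
H → match
Total matched: 8

8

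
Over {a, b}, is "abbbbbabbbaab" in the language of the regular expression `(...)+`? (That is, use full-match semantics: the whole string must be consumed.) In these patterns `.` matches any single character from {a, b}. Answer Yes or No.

No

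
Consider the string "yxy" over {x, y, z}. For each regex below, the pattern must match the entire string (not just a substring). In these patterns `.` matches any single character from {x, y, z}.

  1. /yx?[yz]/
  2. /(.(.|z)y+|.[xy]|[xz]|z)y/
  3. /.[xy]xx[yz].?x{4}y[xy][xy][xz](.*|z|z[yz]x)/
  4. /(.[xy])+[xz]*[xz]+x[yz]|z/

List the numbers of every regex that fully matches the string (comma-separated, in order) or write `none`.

1 → match
2 → match
3 → no match
4 → no match

1, 2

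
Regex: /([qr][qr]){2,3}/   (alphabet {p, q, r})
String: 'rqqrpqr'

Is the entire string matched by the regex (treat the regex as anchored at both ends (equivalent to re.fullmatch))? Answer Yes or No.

No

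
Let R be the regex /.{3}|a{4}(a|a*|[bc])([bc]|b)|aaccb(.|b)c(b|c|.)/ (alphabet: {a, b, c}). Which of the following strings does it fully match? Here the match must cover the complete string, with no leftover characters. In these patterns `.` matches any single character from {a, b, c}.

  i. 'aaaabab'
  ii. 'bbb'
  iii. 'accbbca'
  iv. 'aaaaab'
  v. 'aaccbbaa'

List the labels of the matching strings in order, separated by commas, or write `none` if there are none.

i → no match
ii → match
iii → no match
iv → match
v → no match

ii, iv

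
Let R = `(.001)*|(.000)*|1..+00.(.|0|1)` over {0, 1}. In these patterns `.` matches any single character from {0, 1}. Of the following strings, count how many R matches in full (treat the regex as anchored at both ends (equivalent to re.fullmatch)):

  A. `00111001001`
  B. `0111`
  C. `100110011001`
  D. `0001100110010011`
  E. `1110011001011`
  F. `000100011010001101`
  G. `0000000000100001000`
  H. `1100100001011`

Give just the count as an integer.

1

A. `00111001001` → no match
B. `0111` → no match
C. `100110011001` → match
D → no match
E → no match
F → no match
G → no match
H → no match
Total matched: 1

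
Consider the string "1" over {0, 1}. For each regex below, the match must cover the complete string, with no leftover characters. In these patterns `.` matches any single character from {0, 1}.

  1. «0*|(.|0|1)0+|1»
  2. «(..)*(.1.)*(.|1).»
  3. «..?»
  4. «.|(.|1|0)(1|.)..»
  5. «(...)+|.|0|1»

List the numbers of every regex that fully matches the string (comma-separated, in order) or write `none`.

1, 3, 4, 5

1 → match
2 → no match
3 → match
4 → match
5 → match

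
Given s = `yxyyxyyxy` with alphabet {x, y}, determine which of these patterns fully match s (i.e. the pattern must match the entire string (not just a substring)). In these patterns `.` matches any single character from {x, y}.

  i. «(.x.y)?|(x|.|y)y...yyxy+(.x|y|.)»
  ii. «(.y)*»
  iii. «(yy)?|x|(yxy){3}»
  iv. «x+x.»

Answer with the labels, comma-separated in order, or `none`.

iii

i → no match
ii → no match
iii → match
iv → no match — must start with `x`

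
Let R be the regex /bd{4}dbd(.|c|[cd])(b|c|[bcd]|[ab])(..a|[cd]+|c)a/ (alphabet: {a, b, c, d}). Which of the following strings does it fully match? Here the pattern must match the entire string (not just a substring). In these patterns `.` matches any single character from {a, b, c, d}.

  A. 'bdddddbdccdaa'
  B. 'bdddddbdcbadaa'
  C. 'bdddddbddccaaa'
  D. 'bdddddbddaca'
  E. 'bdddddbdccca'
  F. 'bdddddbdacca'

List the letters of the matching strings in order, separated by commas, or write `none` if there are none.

A → no match
B → match
C → match
D. 'bdddddbddaca' → match
E. 'bdddddbdccca' → match
F. 'bdddddbdacca' → match

B, C, D, E, F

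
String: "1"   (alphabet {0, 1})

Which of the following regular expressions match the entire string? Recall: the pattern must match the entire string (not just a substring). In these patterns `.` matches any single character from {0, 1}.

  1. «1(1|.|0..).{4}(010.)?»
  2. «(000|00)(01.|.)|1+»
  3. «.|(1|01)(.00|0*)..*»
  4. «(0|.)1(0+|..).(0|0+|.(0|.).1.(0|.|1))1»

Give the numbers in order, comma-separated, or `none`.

2, 3

1 → no match
2 → match
3 → match
4 → no match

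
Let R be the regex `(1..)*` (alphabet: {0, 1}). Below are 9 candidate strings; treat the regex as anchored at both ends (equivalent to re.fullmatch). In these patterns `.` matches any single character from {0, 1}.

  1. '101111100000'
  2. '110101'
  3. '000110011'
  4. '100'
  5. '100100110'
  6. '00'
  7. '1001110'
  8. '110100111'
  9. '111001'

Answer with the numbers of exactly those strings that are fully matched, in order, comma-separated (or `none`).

1 → no match
2 → match
3 → no match
4 → match
5 → match
6 → no match
7 → no match
8 → match
9 → no match

2, 4, 5, 8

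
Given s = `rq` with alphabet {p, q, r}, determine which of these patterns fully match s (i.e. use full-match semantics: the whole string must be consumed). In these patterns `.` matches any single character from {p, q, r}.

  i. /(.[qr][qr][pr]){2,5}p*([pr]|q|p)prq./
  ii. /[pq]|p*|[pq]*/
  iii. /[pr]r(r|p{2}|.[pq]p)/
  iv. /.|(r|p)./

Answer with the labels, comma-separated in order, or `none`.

iv

i → no match
ii → no match
iii → no match
iv → match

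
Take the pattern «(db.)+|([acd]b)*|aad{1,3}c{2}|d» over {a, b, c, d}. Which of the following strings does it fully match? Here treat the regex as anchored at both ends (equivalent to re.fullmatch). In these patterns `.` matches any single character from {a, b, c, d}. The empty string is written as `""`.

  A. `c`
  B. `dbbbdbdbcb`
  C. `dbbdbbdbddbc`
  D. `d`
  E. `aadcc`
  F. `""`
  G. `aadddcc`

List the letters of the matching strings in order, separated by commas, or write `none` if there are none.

C, D, E, F, G

A → no match
B → no match
C → match
D → match
E → match
F → match
G → match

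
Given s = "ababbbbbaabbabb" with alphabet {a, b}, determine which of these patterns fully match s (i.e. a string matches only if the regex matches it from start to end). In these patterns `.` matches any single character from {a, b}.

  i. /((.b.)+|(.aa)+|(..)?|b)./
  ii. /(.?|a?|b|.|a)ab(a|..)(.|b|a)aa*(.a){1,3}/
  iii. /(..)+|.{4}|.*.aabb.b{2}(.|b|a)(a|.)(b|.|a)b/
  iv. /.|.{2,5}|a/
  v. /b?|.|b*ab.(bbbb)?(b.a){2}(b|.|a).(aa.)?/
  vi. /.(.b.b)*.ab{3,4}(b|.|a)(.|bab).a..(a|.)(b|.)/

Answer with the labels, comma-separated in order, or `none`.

i → no match
ii → no match — must end with "a"
iii → no match
iv → no match
v → match
vi → no match

v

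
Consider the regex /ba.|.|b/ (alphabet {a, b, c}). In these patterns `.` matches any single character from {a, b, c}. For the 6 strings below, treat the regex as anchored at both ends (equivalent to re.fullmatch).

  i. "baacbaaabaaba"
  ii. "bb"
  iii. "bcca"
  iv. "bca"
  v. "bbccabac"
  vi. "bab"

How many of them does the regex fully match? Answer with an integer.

i → no match
ii. "bb" → no match
iii. "bcca" → no match
iv. "bca" → no match
v. "bbccabac" → no match
vi. "bab" → match
Total matched: 1

1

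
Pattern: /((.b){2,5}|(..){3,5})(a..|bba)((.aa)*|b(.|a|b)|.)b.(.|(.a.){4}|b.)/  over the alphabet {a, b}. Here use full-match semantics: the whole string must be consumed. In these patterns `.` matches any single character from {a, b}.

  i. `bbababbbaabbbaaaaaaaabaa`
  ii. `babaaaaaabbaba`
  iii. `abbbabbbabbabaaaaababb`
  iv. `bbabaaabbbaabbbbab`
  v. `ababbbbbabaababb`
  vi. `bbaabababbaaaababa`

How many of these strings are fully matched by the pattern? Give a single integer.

5

i → match
ii → match
iii → no match
iv → match
v → match
vi → match
Total matched: 5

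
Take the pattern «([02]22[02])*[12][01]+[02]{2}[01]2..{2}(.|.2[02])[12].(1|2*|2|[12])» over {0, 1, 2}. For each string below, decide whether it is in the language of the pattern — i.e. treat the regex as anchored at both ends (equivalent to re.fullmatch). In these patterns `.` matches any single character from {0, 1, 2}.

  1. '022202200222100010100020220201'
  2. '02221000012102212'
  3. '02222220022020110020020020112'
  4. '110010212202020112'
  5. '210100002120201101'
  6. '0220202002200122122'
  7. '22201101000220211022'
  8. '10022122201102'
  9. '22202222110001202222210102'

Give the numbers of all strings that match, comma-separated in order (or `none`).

1 → match
2 → match
3 → match
4 → match
5 → match
6 → match
7 → match
8 → match
9 → no match

1, 2, 3, 4, 5, 6, 7, 8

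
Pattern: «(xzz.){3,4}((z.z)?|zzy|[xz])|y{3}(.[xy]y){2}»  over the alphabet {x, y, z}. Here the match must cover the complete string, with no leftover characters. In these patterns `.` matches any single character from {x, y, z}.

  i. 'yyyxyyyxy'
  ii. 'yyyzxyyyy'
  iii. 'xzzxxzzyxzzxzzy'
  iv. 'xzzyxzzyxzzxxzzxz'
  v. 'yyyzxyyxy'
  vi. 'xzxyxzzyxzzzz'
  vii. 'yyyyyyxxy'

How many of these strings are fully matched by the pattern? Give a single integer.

6

i → match
ii → match
iii → match
iv → match
v → match
vi → no match
vii → match
Total matched: 6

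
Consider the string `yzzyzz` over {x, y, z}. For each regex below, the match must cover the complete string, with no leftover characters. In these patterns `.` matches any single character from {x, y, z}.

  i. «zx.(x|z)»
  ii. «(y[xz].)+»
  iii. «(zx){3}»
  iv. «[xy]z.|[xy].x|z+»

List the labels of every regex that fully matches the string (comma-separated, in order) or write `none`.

ii

i → no match — must start with `zx`
ii → match
iii → no match — must start with `zx`
iv → no match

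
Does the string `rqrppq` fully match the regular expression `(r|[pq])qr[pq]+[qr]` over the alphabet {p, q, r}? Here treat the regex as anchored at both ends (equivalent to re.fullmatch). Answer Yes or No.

Yes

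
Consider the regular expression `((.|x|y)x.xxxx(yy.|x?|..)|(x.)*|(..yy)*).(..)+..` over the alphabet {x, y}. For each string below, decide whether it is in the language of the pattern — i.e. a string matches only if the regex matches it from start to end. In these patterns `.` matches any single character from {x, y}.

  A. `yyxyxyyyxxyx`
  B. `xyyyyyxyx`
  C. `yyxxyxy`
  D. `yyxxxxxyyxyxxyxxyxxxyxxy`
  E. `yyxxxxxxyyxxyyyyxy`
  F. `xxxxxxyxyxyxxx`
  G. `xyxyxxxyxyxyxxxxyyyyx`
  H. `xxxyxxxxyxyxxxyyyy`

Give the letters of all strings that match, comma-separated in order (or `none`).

A → no match
B → match
C → match
D → no match
E → no match
F → no match
G → match
H → no match

B, C, G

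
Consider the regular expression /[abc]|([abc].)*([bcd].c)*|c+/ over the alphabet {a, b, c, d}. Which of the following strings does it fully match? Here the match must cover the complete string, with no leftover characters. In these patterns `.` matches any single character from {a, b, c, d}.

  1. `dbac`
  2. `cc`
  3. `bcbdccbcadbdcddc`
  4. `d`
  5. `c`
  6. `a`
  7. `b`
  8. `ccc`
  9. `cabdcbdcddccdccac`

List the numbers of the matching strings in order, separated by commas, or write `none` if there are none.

1 → no match
2 → match
3 → match
4 → no match
5 → match
6 → match
7 → match
8 → match
9 → match

2, 3, 5, 6, 7, 8, 9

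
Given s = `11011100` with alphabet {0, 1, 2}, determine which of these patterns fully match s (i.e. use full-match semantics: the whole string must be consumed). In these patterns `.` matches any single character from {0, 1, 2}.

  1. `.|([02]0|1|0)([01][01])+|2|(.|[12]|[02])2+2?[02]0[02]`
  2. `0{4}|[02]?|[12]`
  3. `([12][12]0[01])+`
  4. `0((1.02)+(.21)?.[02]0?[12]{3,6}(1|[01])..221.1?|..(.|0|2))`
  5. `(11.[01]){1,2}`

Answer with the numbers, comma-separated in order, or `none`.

3, 5

1 → no match
2 → no match
3 → match
4 → no match — must start with `0`
5 → match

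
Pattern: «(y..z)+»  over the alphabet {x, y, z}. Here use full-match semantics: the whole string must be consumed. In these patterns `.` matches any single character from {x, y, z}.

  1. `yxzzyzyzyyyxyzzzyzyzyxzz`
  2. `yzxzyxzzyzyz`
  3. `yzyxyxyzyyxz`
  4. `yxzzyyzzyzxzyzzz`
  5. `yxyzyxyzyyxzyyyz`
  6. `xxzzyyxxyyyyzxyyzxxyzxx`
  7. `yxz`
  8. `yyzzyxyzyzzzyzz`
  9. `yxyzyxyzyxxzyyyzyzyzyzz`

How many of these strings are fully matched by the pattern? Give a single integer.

3

1 → no match
2 → match
3 → no match
4 → match
5 → match
6 → no match — must start with `y`
7 → no match
8 → no match
9 → no match
Total matched: 3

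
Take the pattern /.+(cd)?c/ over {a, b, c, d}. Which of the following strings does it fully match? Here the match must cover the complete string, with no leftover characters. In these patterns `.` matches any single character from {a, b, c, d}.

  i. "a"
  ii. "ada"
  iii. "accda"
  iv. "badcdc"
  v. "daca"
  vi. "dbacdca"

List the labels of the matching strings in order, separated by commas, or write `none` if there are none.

i. "a" → no match — must end with "c"
ii. "ada" → no match — must end with "c"
iii. "accda" → no match — must end with "c"
iv. "badcdc" → match
v. "daca" → no match — must end with "c"
vi. "dbacdca" → no match — must end with "c"

iv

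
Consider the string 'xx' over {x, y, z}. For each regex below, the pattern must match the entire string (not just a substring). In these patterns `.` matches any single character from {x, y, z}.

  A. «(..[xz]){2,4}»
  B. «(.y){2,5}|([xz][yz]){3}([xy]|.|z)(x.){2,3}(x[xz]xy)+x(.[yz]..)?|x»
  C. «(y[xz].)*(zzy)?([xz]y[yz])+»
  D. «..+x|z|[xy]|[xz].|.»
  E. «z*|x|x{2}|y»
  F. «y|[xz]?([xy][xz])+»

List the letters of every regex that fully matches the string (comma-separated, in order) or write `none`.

A → no match
B → no match
C → no match
D → match
E → match
F → match

D, E, F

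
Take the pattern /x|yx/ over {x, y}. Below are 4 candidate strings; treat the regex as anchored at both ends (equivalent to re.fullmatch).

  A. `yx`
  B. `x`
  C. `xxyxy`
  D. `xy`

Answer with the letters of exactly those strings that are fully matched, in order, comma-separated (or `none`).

A. `yx` → match
B. `x` → match
C. `xxyxy` → no match
D. `xy` → no match

A, B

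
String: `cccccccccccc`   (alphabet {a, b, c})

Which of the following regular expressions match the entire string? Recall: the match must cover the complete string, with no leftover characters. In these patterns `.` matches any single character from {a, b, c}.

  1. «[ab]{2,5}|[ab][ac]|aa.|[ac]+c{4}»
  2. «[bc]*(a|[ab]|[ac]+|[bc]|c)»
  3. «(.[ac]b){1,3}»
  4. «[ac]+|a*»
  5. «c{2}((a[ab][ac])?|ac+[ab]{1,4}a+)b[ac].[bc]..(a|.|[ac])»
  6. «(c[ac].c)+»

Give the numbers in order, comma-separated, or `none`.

1 → match
2 → match
3 → no match — must end with `b`
4 → match
5 → no match
6 → match

1, 2, 4, 6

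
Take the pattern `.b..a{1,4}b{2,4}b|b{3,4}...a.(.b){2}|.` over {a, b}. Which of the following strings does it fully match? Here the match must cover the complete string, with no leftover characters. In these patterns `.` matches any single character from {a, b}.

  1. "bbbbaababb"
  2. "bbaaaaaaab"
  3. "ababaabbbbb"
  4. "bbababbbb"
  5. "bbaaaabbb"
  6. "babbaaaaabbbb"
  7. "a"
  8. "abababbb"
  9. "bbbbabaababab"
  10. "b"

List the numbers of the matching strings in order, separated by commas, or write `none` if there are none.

1 → no match
2 → no match
3 → match
4 → match
5 → match
6 → no match
7 → match
8 → match
9 → match
10 → match

3, 4, 5, 7, 8, 9, 10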